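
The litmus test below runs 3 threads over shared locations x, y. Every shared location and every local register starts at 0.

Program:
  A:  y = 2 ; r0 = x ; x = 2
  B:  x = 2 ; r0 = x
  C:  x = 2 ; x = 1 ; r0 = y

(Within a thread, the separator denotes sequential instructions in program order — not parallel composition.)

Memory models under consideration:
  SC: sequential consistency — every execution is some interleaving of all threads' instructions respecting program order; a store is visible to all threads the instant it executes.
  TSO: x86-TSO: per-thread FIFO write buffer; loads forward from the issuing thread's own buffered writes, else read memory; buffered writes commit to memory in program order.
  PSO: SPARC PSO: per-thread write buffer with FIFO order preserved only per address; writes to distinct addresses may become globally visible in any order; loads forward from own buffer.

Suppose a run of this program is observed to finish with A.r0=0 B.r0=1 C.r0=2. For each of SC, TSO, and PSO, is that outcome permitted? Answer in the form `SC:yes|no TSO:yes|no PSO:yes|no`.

SC:yes TSO:yes PSO:yes

outcome vector order: (A.r0,B.r0,C.r0)
under SC → 012; 022; 110; 112; 120; 122; 212; 220; 222
under TSO → 010; 012; 020; 022; 110; 112; 120; 122; 210; 212; 220; 222
under PSO → 010; 012; 020; 022; 110; 112; 120; 122; 210; 212; 220; 222
target 012 ∈ {SC,TSO,PSO}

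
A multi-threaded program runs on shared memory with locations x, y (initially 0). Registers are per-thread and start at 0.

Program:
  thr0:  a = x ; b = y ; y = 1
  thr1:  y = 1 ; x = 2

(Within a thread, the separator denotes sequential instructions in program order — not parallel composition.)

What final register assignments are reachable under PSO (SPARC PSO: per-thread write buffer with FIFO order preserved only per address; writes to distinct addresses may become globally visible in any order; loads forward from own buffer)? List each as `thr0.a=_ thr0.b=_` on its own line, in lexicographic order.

outcome vector order: (thr0.a,thr0.b)
|PSO outcomes| = 4

thr0.a=0 thr0.b=0
thr0.a=0 thr0.b=1
thr0.a=2 thr0.b=0
thr0.a=2 thr0.b=1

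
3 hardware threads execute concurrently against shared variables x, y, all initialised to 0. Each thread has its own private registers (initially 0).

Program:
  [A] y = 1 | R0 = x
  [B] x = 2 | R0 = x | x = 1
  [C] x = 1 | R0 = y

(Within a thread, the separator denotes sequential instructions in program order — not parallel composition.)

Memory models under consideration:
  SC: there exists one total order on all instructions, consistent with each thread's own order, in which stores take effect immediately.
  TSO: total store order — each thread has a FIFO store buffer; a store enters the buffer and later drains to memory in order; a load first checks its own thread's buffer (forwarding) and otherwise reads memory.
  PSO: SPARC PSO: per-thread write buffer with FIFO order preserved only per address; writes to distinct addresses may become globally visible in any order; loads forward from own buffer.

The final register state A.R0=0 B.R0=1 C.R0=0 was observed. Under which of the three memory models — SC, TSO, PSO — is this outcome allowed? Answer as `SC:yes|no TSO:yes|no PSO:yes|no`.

SC:no TSO:yes PSO:yes

outcome vector order: (A.R0,B.R0,C.R0)
[SC] allowed = {(0,1,1) (0,2,1) (1,1,0) (1,1,1) (1,2,0) (1,2,1) (2,1,1) (2,2,0) (2,2,1)}
[TSO] allowed = {(0,1,0) (0,1,1) (0,2,0) (0,2,1) (1,1,0) (1,1,1) (1,2,0) (1,2,1) (2,1,0) (2,1,1) (2,2,0) (2,2,1)}
[PSO] allowed = {(0,1,0) (0,1,1) (0,2,0) (0,2,1) (1,1,0) (1,1,1) (1,2,0) (1,2,1) (2,1,0) (2,1,1) (2,2,0) (2,2,1)}
target (0,1,0) ∈ {TSO,PSO}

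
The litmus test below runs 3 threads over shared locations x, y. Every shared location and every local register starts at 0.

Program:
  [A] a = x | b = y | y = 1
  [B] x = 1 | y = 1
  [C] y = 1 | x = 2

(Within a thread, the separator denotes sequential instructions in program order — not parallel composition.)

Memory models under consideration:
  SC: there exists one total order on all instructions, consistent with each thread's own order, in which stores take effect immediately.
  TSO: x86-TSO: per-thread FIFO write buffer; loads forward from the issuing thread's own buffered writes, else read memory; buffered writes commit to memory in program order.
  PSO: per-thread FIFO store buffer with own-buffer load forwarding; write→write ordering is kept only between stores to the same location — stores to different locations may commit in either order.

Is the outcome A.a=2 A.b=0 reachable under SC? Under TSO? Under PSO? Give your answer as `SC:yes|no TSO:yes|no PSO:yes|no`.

outcome vector order: (A.a,A.b)
SC (5): (0,0), (0,1), (1,0), (1,1), (2,1)
TSO (5): (0,0), (0,1), (1,0), (1,1), (2,1)
PSO (6): (0,0), (0,1), (1,0), (1,1), (2,0), (2,1)
target (2,0) ∈ {PSO}

SC:no TSO:no PSO:yes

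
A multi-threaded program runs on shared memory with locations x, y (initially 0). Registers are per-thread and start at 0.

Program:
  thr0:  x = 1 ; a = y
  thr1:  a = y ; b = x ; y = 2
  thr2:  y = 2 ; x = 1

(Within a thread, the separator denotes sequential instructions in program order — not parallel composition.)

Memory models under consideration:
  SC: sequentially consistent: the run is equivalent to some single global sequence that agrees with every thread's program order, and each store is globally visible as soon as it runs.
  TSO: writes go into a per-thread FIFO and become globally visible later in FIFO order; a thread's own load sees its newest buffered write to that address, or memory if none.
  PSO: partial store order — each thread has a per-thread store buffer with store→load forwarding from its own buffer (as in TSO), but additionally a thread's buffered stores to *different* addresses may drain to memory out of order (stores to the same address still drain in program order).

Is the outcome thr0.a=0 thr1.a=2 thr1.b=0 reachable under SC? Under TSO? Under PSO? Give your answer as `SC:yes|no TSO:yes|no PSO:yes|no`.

outcome vector order: (thr0.a,thr1.a,thr1.b)
[SC] allowed = {(0,0,0); (0,0,1); (0,2,1); (2,0,0); (2,0,1); (2,2,0); (2,2,1)}
[TSO] allowed = {(0,0,0); (0,0,1); (0,2,0); (0,2,1); (2,0,0); (2,0,1); (2,2,0); (2,2,1)}
[PSO] allowed = {(0,0,0); (0,0,1); (0,2,0); (0,2,1); (2,0,0); (2,0,1); (2,2,0); (2,2,1)}
target (0,2,0) ∈ {TSO,PSO}

SC:no TSO:yes PSO:yes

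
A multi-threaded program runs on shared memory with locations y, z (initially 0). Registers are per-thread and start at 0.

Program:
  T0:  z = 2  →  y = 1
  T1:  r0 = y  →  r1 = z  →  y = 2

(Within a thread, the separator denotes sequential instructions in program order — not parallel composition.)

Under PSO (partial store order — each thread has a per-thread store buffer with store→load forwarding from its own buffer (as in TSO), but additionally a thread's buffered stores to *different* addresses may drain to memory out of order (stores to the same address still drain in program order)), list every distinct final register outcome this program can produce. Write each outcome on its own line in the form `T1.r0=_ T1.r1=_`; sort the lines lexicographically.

outcome vector order: (T1.r0,T1.r1)
|PSO outcomes| = 4

T1.r0=0 T1.r1=0
T1.r0=0 T1.r1=2
T1.r0=1 T1.r1=0
T1.r0=1 T1.r1=2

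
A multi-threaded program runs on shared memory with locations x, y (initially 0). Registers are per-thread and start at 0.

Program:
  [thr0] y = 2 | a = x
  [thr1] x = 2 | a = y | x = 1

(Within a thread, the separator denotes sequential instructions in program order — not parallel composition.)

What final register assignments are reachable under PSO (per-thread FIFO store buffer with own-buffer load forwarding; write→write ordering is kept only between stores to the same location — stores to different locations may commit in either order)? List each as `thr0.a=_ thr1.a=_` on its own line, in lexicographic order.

outcome vector order: (thr0.a,thr1.a)
|PSO outcomes| = 6

thr0.a=0 thr1.a=0
thr0.a=0 thr1.a=2
thr0.a=1 thr1.a=0
thr0.a=1 thr1.a=2
thr0.a=2 thr1.a=0
thr0.a=2 thr1.a=2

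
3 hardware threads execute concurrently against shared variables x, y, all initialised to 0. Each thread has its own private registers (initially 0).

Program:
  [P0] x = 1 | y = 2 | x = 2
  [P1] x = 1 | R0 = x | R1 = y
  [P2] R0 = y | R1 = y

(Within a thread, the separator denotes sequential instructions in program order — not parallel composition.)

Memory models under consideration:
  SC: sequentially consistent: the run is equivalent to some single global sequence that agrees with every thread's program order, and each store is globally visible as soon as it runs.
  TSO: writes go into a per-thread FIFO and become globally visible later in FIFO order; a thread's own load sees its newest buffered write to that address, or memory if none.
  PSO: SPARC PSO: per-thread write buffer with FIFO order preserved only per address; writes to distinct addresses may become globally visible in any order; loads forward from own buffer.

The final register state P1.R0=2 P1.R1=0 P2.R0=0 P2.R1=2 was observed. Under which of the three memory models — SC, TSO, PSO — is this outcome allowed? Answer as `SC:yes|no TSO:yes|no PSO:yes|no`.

SC:no TSO:no PSO:yes

outcome vector order: (P1.R0,P1.R1,P2.R0,P2.R1)
[SC] allowed = {1000 1002 1022 1200 1202 1222 2200 2202 2222}
[TSO] allowed = {1000 1002 1022 1200 1202 1222 2200 2202 2222}
[PSO] allowed = {1000 1002 1022 1200 1202 1222 2000 2002 2022 2200 2202 2222}
target 2002 ∈ {PSO}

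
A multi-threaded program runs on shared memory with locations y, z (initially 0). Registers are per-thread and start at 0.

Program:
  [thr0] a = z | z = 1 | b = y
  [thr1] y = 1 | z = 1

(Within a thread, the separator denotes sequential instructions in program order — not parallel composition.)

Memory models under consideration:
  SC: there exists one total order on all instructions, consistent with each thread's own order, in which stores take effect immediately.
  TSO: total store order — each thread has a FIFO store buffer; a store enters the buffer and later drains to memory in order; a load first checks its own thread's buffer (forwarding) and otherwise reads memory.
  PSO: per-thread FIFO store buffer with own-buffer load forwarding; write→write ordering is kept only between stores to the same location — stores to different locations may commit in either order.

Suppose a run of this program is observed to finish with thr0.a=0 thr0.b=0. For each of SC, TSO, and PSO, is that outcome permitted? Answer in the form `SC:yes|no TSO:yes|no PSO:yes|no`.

SC:yes TSO:yes PSO:yes

outcome vector order: (thr0.a,thr0.b)
under SC → <0 0>; <0 1>; <1 1>
under TSO → <0 0>; <0 1>; <1 1>
under PSO → <0 0>; <0 1>; <1 0>; <1 1>
target <0 0> ∈ {SC,TSO,PSO}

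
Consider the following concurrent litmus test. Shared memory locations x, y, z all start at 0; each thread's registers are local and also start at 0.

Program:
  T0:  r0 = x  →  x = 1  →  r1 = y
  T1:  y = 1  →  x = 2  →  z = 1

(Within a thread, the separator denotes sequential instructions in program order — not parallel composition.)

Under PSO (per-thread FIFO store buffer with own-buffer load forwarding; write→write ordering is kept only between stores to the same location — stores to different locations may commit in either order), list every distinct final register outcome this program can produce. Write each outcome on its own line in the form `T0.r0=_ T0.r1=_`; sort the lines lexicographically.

T0.r0=0 T0.r1=0
T0.r0=0 T0.r1=1
T0.r0=2 T0.r1=0
T0.r0=2 T0.r1=1

outcome vector order: (T0.r0,T0.r1)
|PSO outcomes| = 4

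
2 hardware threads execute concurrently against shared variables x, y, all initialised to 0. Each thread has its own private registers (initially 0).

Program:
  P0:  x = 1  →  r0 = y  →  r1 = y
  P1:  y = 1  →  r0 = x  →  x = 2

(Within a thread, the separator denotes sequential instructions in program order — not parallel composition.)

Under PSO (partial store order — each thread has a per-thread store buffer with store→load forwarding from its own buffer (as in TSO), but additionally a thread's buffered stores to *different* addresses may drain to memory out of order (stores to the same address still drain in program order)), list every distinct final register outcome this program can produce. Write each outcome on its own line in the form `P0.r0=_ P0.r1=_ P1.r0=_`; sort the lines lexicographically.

outcome vector order: (P0.r0,P0.r1,P1.r0)
|PSO outcomes| = 6

P0.r0=0 P0.r1=0 P1.r0=0
P0.r0=0 P0.r1=0 P1.r0=1
P0.r0=0 P0.r1=1 P1.r0=0
P0.r0=0 P0.r1=1 P1.r0=1
P0.r0=1 P0.r1=1 P1.r0=0
P0.r0=1 P0.r1=1 P1.r0=1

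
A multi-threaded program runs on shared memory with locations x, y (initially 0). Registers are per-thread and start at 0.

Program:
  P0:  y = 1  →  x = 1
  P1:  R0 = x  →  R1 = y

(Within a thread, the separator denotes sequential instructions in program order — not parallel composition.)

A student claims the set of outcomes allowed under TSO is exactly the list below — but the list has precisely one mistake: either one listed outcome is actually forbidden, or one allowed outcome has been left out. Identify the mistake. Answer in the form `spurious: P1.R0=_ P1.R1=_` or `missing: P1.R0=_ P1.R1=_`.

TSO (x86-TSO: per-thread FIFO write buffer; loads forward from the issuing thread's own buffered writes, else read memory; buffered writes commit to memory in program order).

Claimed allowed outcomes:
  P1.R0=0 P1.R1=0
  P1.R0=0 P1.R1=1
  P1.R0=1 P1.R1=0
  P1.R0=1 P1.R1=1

outcome vector order: (P1.R0,P1.R1)
[TSO] allowed = {00; 01; 11}
claimed∖TSO = {10}

spurious: P1.R0=1 P1.R1=0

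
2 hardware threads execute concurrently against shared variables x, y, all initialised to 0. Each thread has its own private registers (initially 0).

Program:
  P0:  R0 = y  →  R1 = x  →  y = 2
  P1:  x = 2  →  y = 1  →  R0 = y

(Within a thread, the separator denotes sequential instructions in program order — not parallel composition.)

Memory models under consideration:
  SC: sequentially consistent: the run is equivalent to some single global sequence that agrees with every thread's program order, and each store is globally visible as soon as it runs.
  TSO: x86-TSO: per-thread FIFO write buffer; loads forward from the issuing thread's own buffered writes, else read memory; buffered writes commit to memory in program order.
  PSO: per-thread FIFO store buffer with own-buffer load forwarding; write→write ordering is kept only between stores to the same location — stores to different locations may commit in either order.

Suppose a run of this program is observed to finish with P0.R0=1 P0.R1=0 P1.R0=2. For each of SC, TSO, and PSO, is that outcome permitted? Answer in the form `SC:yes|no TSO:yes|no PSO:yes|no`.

outcome vector order: (P0.R0,P0.R1,P1.R0)
SC: 6 outcomes — {<0 0 1> <0 0 2> <0 2 1> <0 2 2> <1 2 1> <1 2 2>}
TSO: 6 outcomes — {<0 0 1> <0 0 2> <0 2 1> <0 2 2> <1 2 1> <1 2 2>}
PSO: 8 outcomes — {<0 0 1> <0 0 2> <0 2 1> <0 2 2> <1 0 1> <1 0 2> <1 2 1> <1 2 2>}
target <1 0 2> ∈ {PSO}

SC:no TSO:no PSO:yes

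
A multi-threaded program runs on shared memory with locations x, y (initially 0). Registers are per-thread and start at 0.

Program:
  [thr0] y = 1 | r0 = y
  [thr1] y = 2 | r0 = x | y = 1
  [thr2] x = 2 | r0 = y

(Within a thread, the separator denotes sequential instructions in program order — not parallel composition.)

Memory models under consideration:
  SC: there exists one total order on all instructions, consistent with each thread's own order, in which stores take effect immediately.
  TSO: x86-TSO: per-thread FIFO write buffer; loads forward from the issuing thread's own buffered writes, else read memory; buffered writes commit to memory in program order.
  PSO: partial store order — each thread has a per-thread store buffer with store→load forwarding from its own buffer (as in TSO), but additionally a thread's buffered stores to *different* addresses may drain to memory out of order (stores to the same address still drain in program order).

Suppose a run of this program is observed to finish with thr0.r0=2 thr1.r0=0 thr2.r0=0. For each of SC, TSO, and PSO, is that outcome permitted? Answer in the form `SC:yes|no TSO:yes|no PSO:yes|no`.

SC:no TSO:yes PSO:yes

outcome vector order: (thr0.r0,thr1.r0,thr2.r0)
[SC] allowed = {1/0/1, 1/0/2, 1/2/0, 1/2/1, 1/2/2, 2/0/1, 2/0/2, 2/2/0, 2/2/1, 2/2/2}
[TSO] allowed = {1/0/0, 1/0/1, 1/0/2, 1/2/0, 1/2/1, 1/2/2, 2/0/0, 2/0/1, 2/0/2, 2/2/0, 2/2/1, 2/2/2}
[PSO] allowed = {1/0/0, 1/0/1, 1/0/2, 1/2/0, 1/2/1, 1/2/2, 2/0/0, 2/0/1, 2/0/2, 2/2/0, 2/2/1, 2/2/2}
target 2/0/0 ∈ {TSO,PSO}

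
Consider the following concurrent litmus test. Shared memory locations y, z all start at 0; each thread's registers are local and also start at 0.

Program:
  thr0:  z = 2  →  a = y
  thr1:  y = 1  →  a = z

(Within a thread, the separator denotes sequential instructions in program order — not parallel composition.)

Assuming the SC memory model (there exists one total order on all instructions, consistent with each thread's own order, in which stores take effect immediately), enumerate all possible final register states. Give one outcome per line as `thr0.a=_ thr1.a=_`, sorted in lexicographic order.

outcome vector order: (thr0.a,thr1.a)
|SC outcomes| = 3

thr0.a=0 thr1.a=2
thr0.a=1 thr1.a=0
thr0.a=1 thr1.a=2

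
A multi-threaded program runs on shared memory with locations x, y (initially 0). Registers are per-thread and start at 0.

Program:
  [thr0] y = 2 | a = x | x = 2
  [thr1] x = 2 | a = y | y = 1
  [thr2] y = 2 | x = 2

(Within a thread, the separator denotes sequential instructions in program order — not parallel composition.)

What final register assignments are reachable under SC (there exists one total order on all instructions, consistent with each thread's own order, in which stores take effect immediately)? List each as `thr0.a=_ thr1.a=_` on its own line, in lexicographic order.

outcome vector order: (thr0.a,thr1.a)
|SC outcomes| = 3

thr0.a=0 thr1.a=2
thr0.a=2 thr1.a=0
thr0.a=2 thr1.a=2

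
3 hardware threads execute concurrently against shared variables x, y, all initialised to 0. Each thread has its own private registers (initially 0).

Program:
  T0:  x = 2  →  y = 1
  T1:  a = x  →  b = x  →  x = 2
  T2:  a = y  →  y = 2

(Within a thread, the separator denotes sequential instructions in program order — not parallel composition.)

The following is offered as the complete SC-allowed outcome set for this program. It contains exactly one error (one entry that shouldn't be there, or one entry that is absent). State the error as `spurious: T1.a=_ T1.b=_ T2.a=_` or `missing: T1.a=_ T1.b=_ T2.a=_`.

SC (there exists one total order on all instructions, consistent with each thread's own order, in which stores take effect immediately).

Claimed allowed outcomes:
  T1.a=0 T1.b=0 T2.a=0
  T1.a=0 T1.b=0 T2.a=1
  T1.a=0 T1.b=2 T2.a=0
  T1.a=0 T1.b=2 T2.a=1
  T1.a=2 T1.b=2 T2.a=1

outcome vector order: (T1.a,T1.b,T2.a)
under SC → 0/0/0 0/0/1 0/2/0 0/2/1 2/2/0 2/2/1
SC∖claimed = {2/2/0}

missing: T1.a=2 T1.b=2 T2.a=0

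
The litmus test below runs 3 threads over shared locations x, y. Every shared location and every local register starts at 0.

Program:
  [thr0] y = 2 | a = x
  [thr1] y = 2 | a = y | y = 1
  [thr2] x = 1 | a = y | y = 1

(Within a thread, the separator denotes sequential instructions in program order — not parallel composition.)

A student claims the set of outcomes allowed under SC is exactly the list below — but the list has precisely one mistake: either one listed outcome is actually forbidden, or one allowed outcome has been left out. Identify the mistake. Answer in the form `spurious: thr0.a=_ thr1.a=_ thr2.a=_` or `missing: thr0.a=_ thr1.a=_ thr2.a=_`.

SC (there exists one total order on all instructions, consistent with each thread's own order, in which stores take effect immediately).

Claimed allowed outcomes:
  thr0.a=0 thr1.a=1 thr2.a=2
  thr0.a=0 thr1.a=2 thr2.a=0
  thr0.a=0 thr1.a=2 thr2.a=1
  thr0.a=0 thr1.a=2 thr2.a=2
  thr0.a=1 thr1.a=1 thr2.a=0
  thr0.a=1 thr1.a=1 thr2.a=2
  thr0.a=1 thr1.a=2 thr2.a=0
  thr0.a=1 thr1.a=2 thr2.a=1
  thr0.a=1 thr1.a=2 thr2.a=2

spurious: thr0.a=0 thr1.a=2 thr2.a=0

outcome vector order: (thr0.a,thr1.a,thr2.a)
under SC → (0,1,2); (0,2,1); (0,2,2); (1,1,0); (1,1,2); (1,2,0); (1,2,1); (1,2,2)
claimed∖SC = {(0,2,0)}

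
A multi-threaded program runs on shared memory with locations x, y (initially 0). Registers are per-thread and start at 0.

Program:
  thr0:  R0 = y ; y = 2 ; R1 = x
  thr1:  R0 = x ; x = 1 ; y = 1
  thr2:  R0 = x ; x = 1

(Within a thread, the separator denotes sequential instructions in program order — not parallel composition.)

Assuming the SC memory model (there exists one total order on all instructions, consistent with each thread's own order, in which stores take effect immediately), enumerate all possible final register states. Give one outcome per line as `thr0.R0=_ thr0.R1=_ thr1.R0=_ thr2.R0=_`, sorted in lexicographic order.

outcome vector order: (thr0.R0,thr0.R1,thr1.R0,thr2.R0)
|SC outcomes| = 9

thr0.R0=0 thr0.R1=0 thr1.R0=0 thr2.R0=0
thr0.R0=0 thr0.R1=0 thr1.R0=0 thr2.R0=1
thr0.R0=0 thr0.R1=0 thr1.R0=1 thr2.R0=0
thr0.R0=0 thr0.R1=1 thr1.R0=0 thr2.R0=0
thr0.R0=0 thr0.R1=1 thr1.R0=0 thr2.R0=1
thr0.R0=0 thr0.R1=1 thr1.R0=1 thr2.R0=0
thr0.R0=1 thr0.R1=1 thr1.R0=0 thr2.R0=0
thr0.R0=1 thr0.R1=1 thr1.R0=0 thr2.R0=1
thr0.R0=1 thr0.R1=1 thr1.R0=1 thr2.R0=0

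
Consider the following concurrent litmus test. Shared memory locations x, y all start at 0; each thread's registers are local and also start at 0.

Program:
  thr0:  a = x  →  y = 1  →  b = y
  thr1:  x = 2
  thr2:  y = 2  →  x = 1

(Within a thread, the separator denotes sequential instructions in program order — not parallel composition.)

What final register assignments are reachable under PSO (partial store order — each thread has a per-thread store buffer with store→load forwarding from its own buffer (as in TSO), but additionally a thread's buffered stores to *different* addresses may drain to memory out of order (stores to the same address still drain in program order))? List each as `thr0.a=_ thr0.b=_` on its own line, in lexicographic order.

outcome vector order: (thr0.a,thr0.b)
|PSO outcomes| = 6

thr0.a=0 thr0.b=1
thr0.a=0 thr0.b=2
thr0.a=1 thr0.b=1
thr0.a=1 thr0.b=2
thr0.a=2 thr0.b=1
thr0.a=2 thr0.b=2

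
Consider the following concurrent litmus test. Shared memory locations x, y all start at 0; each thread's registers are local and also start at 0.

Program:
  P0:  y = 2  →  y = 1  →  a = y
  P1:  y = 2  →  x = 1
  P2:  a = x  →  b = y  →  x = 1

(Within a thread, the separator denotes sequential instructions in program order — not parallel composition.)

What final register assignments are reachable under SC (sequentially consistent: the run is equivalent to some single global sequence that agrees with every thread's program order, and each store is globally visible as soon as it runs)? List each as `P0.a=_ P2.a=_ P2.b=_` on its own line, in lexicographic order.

outcome vector order: (P0.a,P2.a,P2.b)
|SC outcomes| = 9

P0.a=1 P2.a=0 P2.b=0
P0.a=1 P2.a=0 P2.b=1
P0.a=1 P2.a=0 P2.b=2
P0.a=1 P2.a=1 P2.b=1
P0.a=1 P2.a=1 P2.b=2
P0.a=2 P2.a=0 P2.b=0
P0.a=2 P2.a=0 P2.b=1
P0.a=2 P2.a=0 P2.b=2
P0.a=2 P2.a=1 P2.b=2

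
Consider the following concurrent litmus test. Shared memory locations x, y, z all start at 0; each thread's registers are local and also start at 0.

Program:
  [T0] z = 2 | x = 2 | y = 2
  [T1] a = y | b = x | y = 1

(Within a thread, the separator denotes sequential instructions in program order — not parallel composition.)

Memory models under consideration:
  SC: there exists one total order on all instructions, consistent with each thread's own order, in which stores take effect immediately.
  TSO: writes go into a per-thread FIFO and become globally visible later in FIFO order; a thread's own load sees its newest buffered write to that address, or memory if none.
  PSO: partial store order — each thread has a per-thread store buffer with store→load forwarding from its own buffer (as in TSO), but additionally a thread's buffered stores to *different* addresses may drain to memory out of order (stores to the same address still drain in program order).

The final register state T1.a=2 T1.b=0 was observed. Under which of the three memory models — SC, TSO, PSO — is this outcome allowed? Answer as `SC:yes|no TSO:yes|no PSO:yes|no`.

SC:no TSO:no PSO:yes

outcome vector order: (T1.a,T1.b)
SC: 3 outcomes — {0/0; 0/2; 2/2}
TSO: 3 outcomes — {0/0; 0/2; 2/2}
PSO: 4 outcomes — {0/0; 0/2; 2/0; 2/2}
target 2/0 ∈ {PSO}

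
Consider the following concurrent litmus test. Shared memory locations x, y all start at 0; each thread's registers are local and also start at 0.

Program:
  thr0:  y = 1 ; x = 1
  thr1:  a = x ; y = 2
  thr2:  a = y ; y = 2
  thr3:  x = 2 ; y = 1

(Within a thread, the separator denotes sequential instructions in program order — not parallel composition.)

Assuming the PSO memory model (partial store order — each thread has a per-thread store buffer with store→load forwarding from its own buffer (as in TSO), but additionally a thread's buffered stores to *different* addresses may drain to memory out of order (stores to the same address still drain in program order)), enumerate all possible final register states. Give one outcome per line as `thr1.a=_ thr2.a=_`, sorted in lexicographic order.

outcome vector order: (thr1.a,thr2.a)
|PSO outcomes| = 9

thr1.a=0 thr2.a=0
thr1.a=0 thr2.a=1
thr1.a=0 thr2.a=2
thr1.a=1 thr2.a=0
thr1.a=1 thr2.a=1
thr1.a=1 thr2.a=2
thr1.a=2 thr2.a=0
thr1.a=2 thr2.a=1
thr1.a=2 thr2.a=2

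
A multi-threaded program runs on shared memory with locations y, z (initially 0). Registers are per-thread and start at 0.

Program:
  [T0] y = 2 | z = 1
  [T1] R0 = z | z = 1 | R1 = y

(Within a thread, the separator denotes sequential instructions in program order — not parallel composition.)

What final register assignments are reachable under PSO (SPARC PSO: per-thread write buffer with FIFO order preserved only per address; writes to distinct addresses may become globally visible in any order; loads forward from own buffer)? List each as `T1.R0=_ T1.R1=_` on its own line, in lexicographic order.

outcome vector order: (T1.R0,T1.R1)
|PSO outcomes| = 4

T1.R0=0 T1.R1=0
T1.R0=0 T1.R1=2
T1.R0=1 T1.R1=0
T1.R0=1 T1.R1=2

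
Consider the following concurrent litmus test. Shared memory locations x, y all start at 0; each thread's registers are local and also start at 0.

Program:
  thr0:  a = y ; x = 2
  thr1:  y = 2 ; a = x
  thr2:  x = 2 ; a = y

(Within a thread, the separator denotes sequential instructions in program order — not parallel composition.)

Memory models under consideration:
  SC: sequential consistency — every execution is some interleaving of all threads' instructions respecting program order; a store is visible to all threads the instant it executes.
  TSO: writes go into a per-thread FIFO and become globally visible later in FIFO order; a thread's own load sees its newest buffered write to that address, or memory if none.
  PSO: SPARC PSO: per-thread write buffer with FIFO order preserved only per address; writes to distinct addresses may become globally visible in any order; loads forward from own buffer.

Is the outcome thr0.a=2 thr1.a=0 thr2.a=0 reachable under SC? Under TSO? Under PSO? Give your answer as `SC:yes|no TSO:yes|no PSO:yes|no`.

outcome vector order: (thr0.a,thr1.a,thr2.a)
SC: 6 outcomes — {002; 020; 022; 202; 220; 222}
TSO: 8 outcomes — {000; 002; 020; 022; 200; 202; 220; 222}
PSO: 8 outcomes — {000; 002; 020; 022; 200; 202; 220; 222}
target 200 ∈ {TSO,PSO}

SC:no TSO:yes PSO:yes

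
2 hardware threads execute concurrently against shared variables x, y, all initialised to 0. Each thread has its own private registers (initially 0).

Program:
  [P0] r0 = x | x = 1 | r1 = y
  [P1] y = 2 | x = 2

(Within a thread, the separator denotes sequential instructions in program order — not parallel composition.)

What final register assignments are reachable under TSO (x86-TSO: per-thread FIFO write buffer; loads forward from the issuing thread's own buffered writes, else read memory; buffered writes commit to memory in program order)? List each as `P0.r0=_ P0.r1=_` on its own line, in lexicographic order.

P0.r0=0 P0.r1=0
P0.r0=0 P0.r1=2
P0.r0=2 P0.r1=2

outcome vector order: (P0.r0,P0.r1)
|TSO outcomes| = 3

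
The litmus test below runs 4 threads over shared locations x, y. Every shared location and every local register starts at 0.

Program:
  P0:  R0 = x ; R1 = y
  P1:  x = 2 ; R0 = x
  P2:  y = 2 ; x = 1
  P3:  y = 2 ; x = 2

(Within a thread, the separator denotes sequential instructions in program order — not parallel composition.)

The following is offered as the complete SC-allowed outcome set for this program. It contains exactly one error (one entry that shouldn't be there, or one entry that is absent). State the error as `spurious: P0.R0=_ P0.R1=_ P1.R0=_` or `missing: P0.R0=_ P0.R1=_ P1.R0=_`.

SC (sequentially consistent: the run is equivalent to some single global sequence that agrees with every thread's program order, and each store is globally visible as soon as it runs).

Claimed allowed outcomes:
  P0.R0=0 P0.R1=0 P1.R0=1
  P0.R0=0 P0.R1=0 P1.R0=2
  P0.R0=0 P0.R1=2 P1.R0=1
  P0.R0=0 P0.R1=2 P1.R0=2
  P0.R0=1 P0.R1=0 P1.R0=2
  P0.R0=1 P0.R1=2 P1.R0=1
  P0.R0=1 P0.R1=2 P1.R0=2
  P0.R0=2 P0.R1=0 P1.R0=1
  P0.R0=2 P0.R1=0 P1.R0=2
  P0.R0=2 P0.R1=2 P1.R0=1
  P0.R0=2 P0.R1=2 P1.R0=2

outcome vector order: (P0.R0,P0.R1,P1.R0)
SC: 10 outcomes — {(0,0,1) (0,0,2) (0,2,1) (0,2,2) (1,2,1) (1,2,2) (2,0,1) (2,0,2) (2,2,1) (2,2,2)}
claimed∖SC = {(1,0,2)}

spurious: P0.R0=1 P0.R1=0 P1.R0=2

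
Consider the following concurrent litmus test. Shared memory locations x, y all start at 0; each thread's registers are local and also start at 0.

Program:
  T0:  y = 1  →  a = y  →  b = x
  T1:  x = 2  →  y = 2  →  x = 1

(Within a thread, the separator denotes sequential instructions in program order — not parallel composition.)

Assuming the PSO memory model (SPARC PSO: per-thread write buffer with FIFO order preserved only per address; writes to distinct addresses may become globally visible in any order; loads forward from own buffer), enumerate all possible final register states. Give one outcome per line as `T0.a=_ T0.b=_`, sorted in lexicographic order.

outcome vector order: (T0.a,T0.b)
|PSO outcomes| = 6

T0.a=1 T0.b=0
T0.a=1 T0.b=1
T0.a=1 T0.b=2
T0.a=2 T0.b=0
T0.a=2 T0.b=1
T0.a=2 T0.b=2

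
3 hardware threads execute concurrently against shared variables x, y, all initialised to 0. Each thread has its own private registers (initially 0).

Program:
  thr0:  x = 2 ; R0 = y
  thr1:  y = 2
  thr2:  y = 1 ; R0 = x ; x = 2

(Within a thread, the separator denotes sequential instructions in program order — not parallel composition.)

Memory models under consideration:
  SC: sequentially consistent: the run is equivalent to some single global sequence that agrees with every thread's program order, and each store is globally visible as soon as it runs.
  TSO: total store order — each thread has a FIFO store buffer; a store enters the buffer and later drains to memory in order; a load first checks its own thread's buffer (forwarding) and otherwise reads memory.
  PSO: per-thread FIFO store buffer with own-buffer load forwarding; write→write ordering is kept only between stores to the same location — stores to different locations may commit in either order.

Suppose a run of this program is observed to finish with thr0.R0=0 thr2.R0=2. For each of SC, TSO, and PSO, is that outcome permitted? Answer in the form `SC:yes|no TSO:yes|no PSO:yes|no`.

outcome vector order: (thr0.R0,thr2.R0)
[SC] allowed = {02 10 12 20 22}
[TSO] allowed = {00 02 10 12 20 22}
[PSO] allowed = {00 02 10 12 20 22}
target 02 ∈ {SC,TSO,PSO}

SC:yes TSO:yes PSO:yes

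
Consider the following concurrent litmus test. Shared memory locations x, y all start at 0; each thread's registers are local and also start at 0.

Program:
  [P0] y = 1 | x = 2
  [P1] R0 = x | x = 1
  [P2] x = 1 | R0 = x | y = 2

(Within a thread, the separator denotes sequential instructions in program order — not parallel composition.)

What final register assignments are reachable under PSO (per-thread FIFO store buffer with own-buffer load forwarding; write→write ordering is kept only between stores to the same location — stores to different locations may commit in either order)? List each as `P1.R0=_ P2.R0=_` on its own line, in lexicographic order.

P1.R0=0 P2.R0=1
P1.R0=0 P2.R0=2
P1.R0=1 P2.R0=1
P1.R0=1 P2.R0=2
P1.R0=2 P2.R0=1
P1.R0=2 P2.R0=2

outcome vector order: (P1.R0,P2.R0)
|PSO outcomes| = 6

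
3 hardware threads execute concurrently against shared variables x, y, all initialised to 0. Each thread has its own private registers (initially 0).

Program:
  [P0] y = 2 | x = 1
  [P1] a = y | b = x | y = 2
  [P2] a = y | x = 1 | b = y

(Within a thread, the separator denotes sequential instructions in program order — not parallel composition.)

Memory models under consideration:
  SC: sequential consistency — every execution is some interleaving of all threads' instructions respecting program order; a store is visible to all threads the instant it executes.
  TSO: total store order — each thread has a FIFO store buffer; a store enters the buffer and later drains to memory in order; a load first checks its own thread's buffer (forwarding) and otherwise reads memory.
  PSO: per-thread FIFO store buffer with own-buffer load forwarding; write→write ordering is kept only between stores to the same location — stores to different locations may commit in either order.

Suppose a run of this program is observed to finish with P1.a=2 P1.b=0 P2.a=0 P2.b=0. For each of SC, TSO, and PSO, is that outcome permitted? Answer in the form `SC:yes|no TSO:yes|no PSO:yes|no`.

outcome vector order: (P1.a,P1.b,P2.a,P2.b)
under SC → 0000 0002 0022 0100 0102 0122 2002 2022 2100 2102 2122
under TSO → 0000 0002 0022 0100 0102 0122 2000 2002 2022 2100 2102 2122
under PSO → 0000 0002 0022 0100 0102 0122 2000 2002 2022 2100 2102 2122
target 2000 ∈ {TSO,PSO}

SC:no TSO:yes PSO:yes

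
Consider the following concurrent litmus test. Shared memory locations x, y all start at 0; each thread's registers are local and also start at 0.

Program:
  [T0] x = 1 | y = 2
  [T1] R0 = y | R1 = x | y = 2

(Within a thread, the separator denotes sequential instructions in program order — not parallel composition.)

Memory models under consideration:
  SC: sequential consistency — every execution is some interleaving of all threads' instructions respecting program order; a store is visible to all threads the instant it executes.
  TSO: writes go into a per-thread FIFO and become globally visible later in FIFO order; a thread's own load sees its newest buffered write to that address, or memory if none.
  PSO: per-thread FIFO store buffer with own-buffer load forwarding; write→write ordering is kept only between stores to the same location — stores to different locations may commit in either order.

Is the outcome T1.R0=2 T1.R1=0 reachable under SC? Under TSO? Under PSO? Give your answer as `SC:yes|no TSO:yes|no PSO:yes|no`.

SC:no TSO:no PSO:yes

outcome vector order: (T1.R0,T1.R1)
SC (3): <0 0>; <0 1>; <2 1>
TSO (3): <0 0>; <0 1>; <2 1>
PSO (4): <0 0>; <0 1>; <2 0>; <2 1>
target <2 0> ∈ {PSO}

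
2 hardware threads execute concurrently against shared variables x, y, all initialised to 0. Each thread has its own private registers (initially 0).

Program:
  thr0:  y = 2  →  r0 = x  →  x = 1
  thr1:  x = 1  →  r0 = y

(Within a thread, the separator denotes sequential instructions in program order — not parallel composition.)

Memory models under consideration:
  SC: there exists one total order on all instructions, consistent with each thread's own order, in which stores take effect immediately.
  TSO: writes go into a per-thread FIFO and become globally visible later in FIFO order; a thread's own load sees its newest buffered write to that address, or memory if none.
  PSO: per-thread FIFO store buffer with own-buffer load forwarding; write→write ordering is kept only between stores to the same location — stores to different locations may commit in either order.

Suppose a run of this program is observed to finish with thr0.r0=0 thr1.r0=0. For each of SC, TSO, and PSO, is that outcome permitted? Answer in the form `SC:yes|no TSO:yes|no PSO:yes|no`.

outcome vector order: (thr0.r0,thr1.r0)
[SC] allowed = {(0,2), (1,0), (1,2)}
[TSO] allowed = {(0,0), (0,2), (1,0), (1,2)}
[PSO] allowed = {(0,0), (0,2), (1,0), (1,2)}
target (0,0) ∈ {TSO,PSO}

SC:no TSO:yes PSO:yes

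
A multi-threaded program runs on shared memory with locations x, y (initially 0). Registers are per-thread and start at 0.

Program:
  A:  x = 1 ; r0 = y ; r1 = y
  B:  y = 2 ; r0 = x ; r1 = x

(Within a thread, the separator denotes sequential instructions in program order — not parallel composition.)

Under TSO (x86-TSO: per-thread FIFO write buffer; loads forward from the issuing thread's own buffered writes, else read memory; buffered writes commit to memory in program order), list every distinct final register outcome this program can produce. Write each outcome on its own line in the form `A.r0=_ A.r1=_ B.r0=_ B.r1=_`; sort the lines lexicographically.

A.r0=0 A.r1=0 B.r0=0 B.r1=0
A.r0=0 A.r1=0 B.r0=0 B.r1=1
A.r0=0 A.r1=0 B.r0=1 B.r1=1
A.r0=0 A.r1=2 B.r0=0 B.r1=0
A.r0=0 A.r1=2 B.r0=0 B.r1=1
A.r0=0 A.r1=2 B.r0=1 B.r1=1
A.r0=2 A.r1=2 B.r0=0 B.r1=0
A.r0=2 A.r1=2 B.r0=0 B.r1=1
A.r0=2 A.r1=2 B.r0=1 B.r1=1

outcome vector order: (A.r0,A.r1,B.r0,B.r1)
|TSO outcomes| = 9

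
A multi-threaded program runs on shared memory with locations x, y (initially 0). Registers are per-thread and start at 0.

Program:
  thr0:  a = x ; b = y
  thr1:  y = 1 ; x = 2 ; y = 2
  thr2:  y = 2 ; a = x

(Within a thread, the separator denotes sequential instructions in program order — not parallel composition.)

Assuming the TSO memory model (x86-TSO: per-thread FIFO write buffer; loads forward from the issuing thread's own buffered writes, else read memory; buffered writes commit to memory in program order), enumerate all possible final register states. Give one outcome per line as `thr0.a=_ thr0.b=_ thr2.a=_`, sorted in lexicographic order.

outcome vector order: (thr0.a,thr0.b,thr2.a)
|TSO outcomes| = 10

thr0.a=0 thr0.b=0 thr2.a=0
thr0.a=0 thr0.b=0 thr2.a=2
thr0.a=0 thr0.b=1 thr2.a=0
thr0.a=0 thr0.b=1 thr2.a=2
thr0.a=0 thr0.b=2 thr2.a=0
thr0.a=0 thr0.b=2 thr2.a=2
thr0.a=2 thr0.b=1 thr2.a=0
thr0.a=2 thr0.b=1 thr2.a=2
thr0.a=2 thr0.b=2 thr2.a=0
thr0.a=2 thr0.b=2 thr2.a=2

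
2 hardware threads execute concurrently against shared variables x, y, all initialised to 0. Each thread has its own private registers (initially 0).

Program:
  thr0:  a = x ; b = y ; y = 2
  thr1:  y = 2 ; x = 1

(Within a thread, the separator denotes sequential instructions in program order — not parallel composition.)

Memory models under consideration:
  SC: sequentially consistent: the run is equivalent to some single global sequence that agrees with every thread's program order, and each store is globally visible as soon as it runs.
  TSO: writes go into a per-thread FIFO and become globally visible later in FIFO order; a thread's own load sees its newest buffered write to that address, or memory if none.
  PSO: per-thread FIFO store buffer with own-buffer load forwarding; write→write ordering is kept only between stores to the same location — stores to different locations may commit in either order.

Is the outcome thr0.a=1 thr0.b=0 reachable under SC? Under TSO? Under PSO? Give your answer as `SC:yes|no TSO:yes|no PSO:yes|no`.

SC:no TSO:no PSO:yes

outcome vector order: (thr0.a,thr0.b)
under SC → <0 0>; <0 2>; <1 2>
under TSO → <0 0>; <0 2>; <1 2>
under PSO → <0 0>; <0 2>; <1 0>; <1 2>
target <1 0> ∈ {PSO}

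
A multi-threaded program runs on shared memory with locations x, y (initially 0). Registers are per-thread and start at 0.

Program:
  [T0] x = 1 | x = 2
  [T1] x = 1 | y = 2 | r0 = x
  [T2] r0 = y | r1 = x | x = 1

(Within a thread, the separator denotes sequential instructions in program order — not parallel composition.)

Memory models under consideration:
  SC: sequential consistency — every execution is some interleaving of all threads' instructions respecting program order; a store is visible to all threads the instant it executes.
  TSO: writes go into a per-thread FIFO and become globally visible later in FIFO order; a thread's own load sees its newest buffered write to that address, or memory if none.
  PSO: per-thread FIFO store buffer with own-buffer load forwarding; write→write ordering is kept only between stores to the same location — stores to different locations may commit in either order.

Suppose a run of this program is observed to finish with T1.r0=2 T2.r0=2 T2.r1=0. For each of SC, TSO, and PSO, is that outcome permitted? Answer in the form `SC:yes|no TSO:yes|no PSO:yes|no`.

SC:no TSO:no PSO:yes

outcome vector order: (T1.r0,T2.r0,T2.r1)
under SC → 100 101 102 121 122 200 201 202 221 222
under TSO → 100 101 102 121 122 200 201 202 221 222
under PSO → 100 101 102 120 121 122 200 201 202 220 221 222
target 220 ∈ {PSO}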